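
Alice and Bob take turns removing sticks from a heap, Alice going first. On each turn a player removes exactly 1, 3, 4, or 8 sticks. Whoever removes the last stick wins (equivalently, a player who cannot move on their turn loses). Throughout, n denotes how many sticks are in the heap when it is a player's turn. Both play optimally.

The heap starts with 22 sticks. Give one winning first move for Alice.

Remove 1, leaving 21.

Label each position W (a win for the player to move) or L (a loss). A position with no legal move is L; any other position is W exactly when some move reaches an L, and L when every move reaches a W.
n=0: no move → L
n=1: →0(L), so W
n=2: →1(W) only, which is W, so L
n=3: →2(L), so W
n=4: →0(L), so W
n=5: →2(L), so W
n=6: →2(L), so W
n=7: →6(W), 4(W), 3(W) — all W, so L
n=8: →7(L), so W
n=9: →8(W), 6(W), 5(W), 1(W) — all W, so L
n=10: →9(L), so W
n=11: →7(L), so W
n=12: →9(L), so W
n=13: →9(L), so W
n=14: →13(W), 11(W), 10(W), 6(W) — all W, so L
n=15: →14(L), so W
n=16: →15(W), 13(W), 12(W), 8(W) — all W, so L
n=17: →16(L), so W
n=18: →14(L), so W
n=19: →16(L), so W
n=20: →16(L), so W
n=21: →20(W), 18(W), 17(W), 13(W) — all W, so L
n=22: →21(L), so W
From 22, the L positions reachable in one move are: 21, 14. Any move reaching one of these is winning.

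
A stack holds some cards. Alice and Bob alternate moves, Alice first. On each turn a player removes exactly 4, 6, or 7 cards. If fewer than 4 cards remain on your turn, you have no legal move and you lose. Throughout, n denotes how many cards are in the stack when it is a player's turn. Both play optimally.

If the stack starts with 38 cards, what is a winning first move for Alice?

Remove 4, leaving 34.

Work bottom-up. With no move the player to move loses. Otherwise the position is W if at least one move leads to an L position for the opponent, and L if every move leads to a W.
n=0: no move → L
n=1: no move → L
n=2: no move → L
n=3: no move → L
n=4: reaches L-position 0 → W
n=5: reaches L-position 1 → W
n=6: reaches L-position 2 → W
n=7: reaches L-position 3 → W
n=8: reaches L-position 2 → W
n=9: reaches L-position 3 → W
n=10: reaches L-position 3 → W
n=11: only reaches 7(W), 5(W), 4(W), all W → L
n=12: only reaches 8(W), 6(W), 5(W), all W → L
n=13: only reaches 9(W), 7(W), 6(W), all W → L
n=14: only reaches 10(W), 8(W), 7(W), all W → L
n=15: reaches L-position 11 → W
n=16: reaches L-position 12 → W
n=17: reaches L-position 13 → W
n=18: reaches L-position 14 → W
n=19: reaches L-position 13 → W
n=20: reaches L-position 14 → W
n=21: reaches L-position 14 → W
n=22: only reaches 18(W), 16(W), 15(W), all W → L
n=23: only reaches 19(W), 17(W), 16(W), all W → L
n=24: only reaches 20(W), 18(W), 17(W), all W → L
n=25: only reaches 21(W), 19(W), 18(W), all W → L
n=26: reaches L-position 22 → W
n=27: reaches L-position 23 → W
n=28: reaches L-position 24 → W
n=29: reaches L-position 25 → W
n=30: reaches L-position 24 → W
n=31: reaches L-position 25 → W
n=32: reaches L-position 25 → W
n=33: only reaches 29(W), 27(W), 26(W), all W → L
n=34: only reaches 30(W), 28(W), 27(W), all W → L
n=35: only reaches 31(W), 29(W), 28(W), all W → L
n=36: only reaches 32(W), 30(W), 29(W), all W → L
n=37: reaches L-position 33 → W
n=38: reaches L-position 34 → W
From 38, the L positions reachable in one move are: 34.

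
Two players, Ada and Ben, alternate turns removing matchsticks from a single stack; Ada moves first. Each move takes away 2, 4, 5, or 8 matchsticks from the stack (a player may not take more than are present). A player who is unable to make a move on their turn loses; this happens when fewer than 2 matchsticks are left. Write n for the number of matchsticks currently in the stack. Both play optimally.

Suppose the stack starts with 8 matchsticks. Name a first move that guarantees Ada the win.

Remove 8, leaving 0.

Work bottom-up. With no move the player to move loses. Otherwise the position is W if at least one move leads to an L position for the opponent, and L if every move leads to a W.
n=0: no move → L
n=1: no move → L
n=2: →0(L), so W
n=3: →1(L), so W
n=4: →0(L), so W
n=5: →1(L), so W
n=6: →1(L), so W
n=7: →5(W), 3(W), 2(W) — all W, so L
n=8: →0(L), so W
From 8, the L positions reachable in one move are: 0.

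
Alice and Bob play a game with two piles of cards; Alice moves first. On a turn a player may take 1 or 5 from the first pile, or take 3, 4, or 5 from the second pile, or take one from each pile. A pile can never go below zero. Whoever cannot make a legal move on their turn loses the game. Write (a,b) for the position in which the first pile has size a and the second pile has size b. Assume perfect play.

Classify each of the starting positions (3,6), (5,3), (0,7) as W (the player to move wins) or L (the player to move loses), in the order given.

(3,6): L, (5,3): W, (0,7): W

Compute win/loss labels from the base case upward. A position with no move is L. Any other position is W if it can reach an L in one move, else L.
No move ever increases a pile, so every position that can arise here has a ≤ 5 and b ≤ 7; it is enough to label the cells with 0 ≤ a ≤ 5 and 0 ≤ b ≤ 7.
Every move lowers a or b (never raises either), so fill the grid row by row in increasing a, and left to right within a row: each cell's successors are then already labelled.
      b=0  b=1  b=2  b=3  b=4  b=5  b=6  b=7
a=0:    L    L    L    W    W    W    W    W
a=1:    W    W    W    W    L    L    L    W
a=2:    L    L    L    W    W    W    W    W
a=3:    W    W    W    W    L    L    L    W
a=4:    L    L    L    W    W    W    W    W
a=5:    W    W    W    W    L    L    L    W
Cells with no legal move (terminal, hence L): (0,0), (0,1), (0,2).
The remaining L cells, each justified by listing all of its moves:
(1,4): L (options (0,4)(W), (1,1)(W), (1,0)(W), (0,3)(W) are all W)
(1,5): L (options (0,5)(W), (1,2)(W), (1,1)(W), (1,0)(W), (0,4)(W) are all W)
(1,6): L (options (0,6)(W), (1,3)(W), (1,2)(W), (1,1)(W), (0,5)(W) are all W)
(2,0): L (sole option (1,0)(W) is W)
(2,1): L (options (1,1)(W), (1,0)(W) are all W)
(2,2): L (options (1,2)(W), (1,1)(W) are all W)
(3,4): L (options (2,4)(W), (3,1)(W), (3,0)(W), (2,3)(W) are all W)
(3,5): L (options (2,5)(W), (3,2)(W), (3,1)(W), (3,0)(W), (2,4)(W) are all W)
(3,6): L (options (2,6)(W), (3,3)(W), (3,2)(W), (3,1)(W), (2,5)(W) are all W)
(4,0): L (sole option (3,0)(W) is W)
(4,1): L (options (3,1)(W), (3,0)(W) are all W)
(4,2): L (options (3,2)(W), (3,1)(W) are all W)
(5,4): L (options (4,4)(W), (0,4)(W), (5,1)(W), (5,0)(W), (4,3)(W) are all W)
(5,5): L (options (4,5)(W), (0,5)(W), (5,2)(W), (5,1)(W), (5,0)(W), (4,4)(W) are all W)
(5,6): L (options (4,6)(W), (0,6)(W), (5,3)(W), (5,2)(W), (5,1)(W), (4,5)(W) are all W)
Every other cell has at least one move into one of the L cells above, so it is W.
(3,6): one of the L cells justified above, so L
(5,3): the move to (4,2) reaches an L cell, so W
(0,7): the move to (0,2) reaches an L cell, so W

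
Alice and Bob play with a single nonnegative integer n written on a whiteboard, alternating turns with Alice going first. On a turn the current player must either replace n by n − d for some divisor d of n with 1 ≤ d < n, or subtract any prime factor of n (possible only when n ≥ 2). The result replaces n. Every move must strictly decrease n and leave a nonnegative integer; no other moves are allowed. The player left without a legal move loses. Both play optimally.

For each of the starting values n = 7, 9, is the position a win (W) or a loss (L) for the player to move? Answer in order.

7: W, 9: L

Build the W/L table. Terminal = L. A non-terminal position is W if it has a move to some L; otherwise it is L.
n=0: no move → L
n=1: no move → L
n=2: →0(L), so W
n=3: →0(L), so W
n=4: →2(W), 3(W) — all W, so L
n=5: →0(L), so W
n=6: →4(L), so W
n=7: →0(L), so W
n=8: →4(L), so W
n=9: →6(W), 8(W) — all W, so L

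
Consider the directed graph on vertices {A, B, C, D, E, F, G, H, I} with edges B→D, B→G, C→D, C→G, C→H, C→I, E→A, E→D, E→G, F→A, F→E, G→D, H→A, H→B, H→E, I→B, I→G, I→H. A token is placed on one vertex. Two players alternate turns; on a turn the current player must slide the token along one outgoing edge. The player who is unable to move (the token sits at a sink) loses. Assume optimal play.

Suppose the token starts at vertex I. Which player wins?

Classify positions by backward induction: terminal positions (no move available) are L. From any other position, the mover wins iff some move reaches an L.
Every edge goes from a vertex to one that appears earlier in the order D, A, G, B, E, H, I, F, C, so processing vertices in that order labels each vertex after all of its successors.
D: no outgoing edge → L
A: no outgoing edge → L
G: reaches L-position D → W
B: reaches L-position D → W
E: reaches L-position A → W
H: reaches L-position A → W
I: only reaches H(W), B(W), G(W), all W → L
F: reaches L-position A → W
C: reaches L-position I → W
Every move from I reaches a W position, so the mover loses.

The second player wins.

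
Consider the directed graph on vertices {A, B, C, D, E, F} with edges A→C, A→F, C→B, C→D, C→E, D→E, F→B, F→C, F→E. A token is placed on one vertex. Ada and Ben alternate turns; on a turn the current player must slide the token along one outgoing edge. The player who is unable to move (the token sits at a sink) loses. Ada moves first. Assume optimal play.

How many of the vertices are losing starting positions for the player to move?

3

Use the standard recursion: the mover loses at a terminal position; elsewhere, the mover wins exactly when some move hands the opponent an L position.
Every edge goes from a vertex to one that appears earlier in the order B, E, D, C, F, A, so processing vertices in that order labels each vertex after all of its successors.
B: no outgoing edge → L
E: no outgoing edge → L
D: →E(L), so W
C: →E(L), so W
F: →E(L), so W
A: →F(W), C(W) — all W, so L
The L vertices are A, B, E; that is 3 in all.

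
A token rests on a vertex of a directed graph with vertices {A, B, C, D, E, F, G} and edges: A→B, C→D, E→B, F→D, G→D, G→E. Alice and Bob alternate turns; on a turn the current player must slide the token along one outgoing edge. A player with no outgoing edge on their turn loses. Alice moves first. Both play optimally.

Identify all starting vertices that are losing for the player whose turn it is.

B, D

Work bottom-up. With no move the player to move loses. Otherwise the position is W if at least one move leads to an L position for the opponent, and L if every move leads to a W.
Every edge goes from a vertex to one that appears earlier in the order B, D, C, E, G, A, F, so processing vertices in that order labels each vertex after all of its successors.
B: no outgoing edge → L
D: no outgoing edge → L
C: →D(L), so W
E: →B(L), so W
G: →D(L), so W
A: →B(L), so W
F: →D(L), so W
The losing starting vertices are exactly the entries labelled L in this table (2 of them).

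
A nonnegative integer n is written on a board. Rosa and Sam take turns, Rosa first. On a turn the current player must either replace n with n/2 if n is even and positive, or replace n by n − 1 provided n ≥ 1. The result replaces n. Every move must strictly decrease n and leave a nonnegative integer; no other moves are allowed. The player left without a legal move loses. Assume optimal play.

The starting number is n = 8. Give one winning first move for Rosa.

Compute win/loss labels from the base case upward. A position with no move is L. Any other position is W if it can reach an L in one move, else L.
n=0: no move → L
n=1: W (go to 0, an L position)
n=2: L (sole option 1(W) is W)
n=3: W (go to 2, an L position)
n=4: W (go to 2, an L position)
n=5: L (sole option 4(W) is W)
n=6: W (go to 5, an L position)
n=7: L (sole option 6(W) is W)
n=8: W (go to 7, an L position)
From 8, the L positions reachable in one move are: 7.

Move to 7.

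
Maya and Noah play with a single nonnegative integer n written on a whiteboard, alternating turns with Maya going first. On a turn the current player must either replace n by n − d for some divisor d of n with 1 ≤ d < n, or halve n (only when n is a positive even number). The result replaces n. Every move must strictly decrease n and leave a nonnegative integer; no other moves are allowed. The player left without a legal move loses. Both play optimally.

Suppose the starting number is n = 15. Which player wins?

Noah wins.

Use the standard recursion: the mover loses at a terminal position; elsewhere, the mover wins exactly when some move hands the opponent an L position.
n=0: no move → L
n=1: no move → L
n=2: W (go to 1, an L position)
n=3: L (sole option 2(W) is W)
n=4: W (go to 3, an L position)
n=5: L (sole option 4(W) is W)
n=6: W (go to 3, an L position)
n=7: L (sole option 6(W) is W)
n=8: W (go to 7, an L position)
n=9: L (options 6(W), 8(W) are all W)
n=10: W (go to 5, an L position)
n=11: L (sole option 10(W) is W)
n=12: W (go to 9, an L position)
n=13: L (sole option 12(W) is W)
n=14: W (go to 7, an L position)
n=15: L (options 10(W), 12(W), 14(W) are all W)
The starting position 15 is L: whatever Maya does, the opponent receives a W position.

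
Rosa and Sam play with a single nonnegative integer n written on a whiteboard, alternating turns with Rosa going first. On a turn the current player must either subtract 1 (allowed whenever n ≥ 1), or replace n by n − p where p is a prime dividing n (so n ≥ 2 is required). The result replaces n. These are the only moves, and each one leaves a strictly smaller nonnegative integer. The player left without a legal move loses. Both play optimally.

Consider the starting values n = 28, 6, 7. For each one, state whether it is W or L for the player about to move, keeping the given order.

28: L, 6: W, 7: W

Compute win/loss labels from the base case upward. A position with no move is L. Any other position is W if it can reach an L in one move, else L.
n=0: no move → L
n=1: can move to 0, which is L ⇒ W
n=2: can move to 0, which is L ⇒ W
n=3: can move to 0, which is L ⇒ W
n=4: moves to 2(W), 3(W); every one is W ⇒ L
n=5: can move to 0, which is L ⇒ W
n=6: can move to 4, which is L ⇒ W
n=7: can move to 0, which is L ⇒ W
n=8: moves to 6(W), 7(W); every one is W ⇒ L
n=9: can move to 8, which is L ⇒ W
n=10: can move to 8, which is L ⇒ W
n=11: can move to 0, which is L ⇒ W
n=12: moves to 9(W), 10(W), 11(W); every one is W ⇒ L
n=13: can move to 0, which is L ⇒ W
n=14: can move to 12, which is L ⇒ W
n=15: can move to 12, which is L ⇒ W
n=16: moves to 14(W), 15(W); every one is W ⇒ L
n=17: can move to 0, which is L ⇒ W
n=18: can move to 16, which is L ⇒ W
n=19: can move to 0, which is L ⇒ W
n=20: moves to 15(W), 18(W), 19(W); every one is W ⇒ L
n=21: can move to 20, which is L ⇒ W
n=22: can move to 20, which is L ⇒ W
n=23: can move to 0, which is L ⇒ W
n=24: moves to 21(W), 22(W), 23(W); every one is W ⇒ L
n=25: can move to 20, which is L ⇒ W
n=26: can move to 24, which is L ⇒ W
n=27: can move to 24, which is L ⇒ W
n=28: moves to 21(W), 26(W), 27(W); every one is W ⇒ L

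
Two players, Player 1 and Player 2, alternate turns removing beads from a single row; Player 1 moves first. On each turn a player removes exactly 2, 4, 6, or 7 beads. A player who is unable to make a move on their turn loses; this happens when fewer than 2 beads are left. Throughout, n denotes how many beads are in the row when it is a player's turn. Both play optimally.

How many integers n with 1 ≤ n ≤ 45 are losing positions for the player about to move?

Classify positions by backward induction: terminal positions (no move available) are L. From any other position, the mover wins iff some move reaches an L.
n=0: no move → L
n=1: no move → L
n=2: W (go to 0, an L position)
n=3: W (go to 1, an L position)
n=4: W (go to 0, an L position)
n=5: W (go to 1, an L position)
n=6: W (go to 0, an L position)
n=7: W (go to 1, an L position)
n=8: W (go to 1, an L position)
n=9: L (options 7(W), 5(W), 3(W), 2(W) are all W)
n=10: L (options 8(W), 6(W), 4(W), 3(W) are all W)
n=11: W (go to 9, an L position)
n=12: W (go to 10, an L position)
n=13: W (go to 9, an L position)
n=14: W (go to 10, an L position)
n=15: W (go to 9, an L position)
n=16: W (go to 10, an L position)
n=17: W (go to 10, an L position)
n=18: L (options 16(W), 14(W), 12(W), 11(W) are all W)
n=19: L (options 17(W), 15(W), 13(W), 12(W) are all W)
n=20: W (go to 18, an L position)
n=21: W (go to 19, an L position)
n=22: W (go to 18, an L position)
n=23: W (go to 19, an L position)
n=24: W (go to 18, an L position)
n=25: W (go to 19, an L position)
n=26: W (go to 19, an L position)
n=27: L (options 25(W), 23(W), 21(W), 20(W) are all W)
n=28: L (options 26(W), 24(W), 22(W), 21(W) are all W)
n=29: W (go to 27, an L position)
n=30: W (go to 28, an L position)
n=31: W (go to 27, an L position)
n=32: W (go to 28, an L position)
n=33: W (go to 27, an L position)
n=34: W (go to 28, an L position)
n=35: W (go to 28, an L position)
n=36: L (options 34(W), 32(W), 30(W), 29(W) are all W)
n=37: L (options 35(W), 33(W), 31(W), 30(W) are all W)
n=38: W (go to 36, an L position)
n=39: W (go to 37, an L position)
n=40: W (go to 36, an L position)
n=41: W (go to 37, an L position)
n=42: W (go to 36, an L position)
n=43: W (go to 37, an L position)
n=44: W (go to 37, an L position)
n=45: L (options 43(W), 41(W), 39(W), 38(W) are all W)
L entries with 1 ≤ n ≤ 45 (n=0 is outside the asked range and is not counted): n = 1, 9, 10, 18, 19, 27, 28, 36, 37, 45; that makes 10.

10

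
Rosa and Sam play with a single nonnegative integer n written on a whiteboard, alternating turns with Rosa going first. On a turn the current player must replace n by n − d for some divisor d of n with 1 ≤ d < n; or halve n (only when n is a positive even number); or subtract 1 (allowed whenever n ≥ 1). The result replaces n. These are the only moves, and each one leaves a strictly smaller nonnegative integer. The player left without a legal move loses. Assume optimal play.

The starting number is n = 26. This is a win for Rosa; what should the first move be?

Positions with no move are L. A position that does have a move is losing for the player to move precisely when every available move leads to a winning position for the opponent. Fill in the labels:
n=0: no move → L
n=1: →0(L), so W
n=2: →1(W) only, which is W, so L
n=3: →2(L), so W
n=4: →2(L), so W
n=5: →4(W) only, which is W, so L
n=6: →5(L), so W
n=7: →6(W) only, which is W, so L
n=8: →7(L), so W
n=9: →6(W), 8(W) — all W, so L
n=10: →5(L), so W
n=11: →10(W) only, which is W, so L
n=12: →9(L), so W
n=13: →12(W) only, which is W, so L
n=14: →7(L), so W
n=15: →10(W), 12(W), 14(W) — all W, so L
n=16: →15(L), so W
n=17: →16(W) only, which is W, so L
n=18: →9(L), so W
n=19: →18(W) only, which is W, so L
n=20: →15(L), so W
n=21: →14(W), 18(W), 20(W) — all W, so L
n=22: →11(L), so W
n=23: →22(W) only, which is W, so L
n=24: →21(L), so W
n=25: →20(W), 24(W) — all W, so L
n=26: →13(L), so W
From 26, the L positions reachable in one move are: 13, 25. Any move reaching one of these is winning.

Move to 13.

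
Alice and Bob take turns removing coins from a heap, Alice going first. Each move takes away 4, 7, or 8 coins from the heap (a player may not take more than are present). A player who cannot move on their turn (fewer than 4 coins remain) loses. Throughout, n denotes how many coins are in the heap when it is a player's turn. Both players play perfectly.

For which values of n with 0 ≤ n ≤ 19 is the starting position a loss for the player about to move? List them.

Compute win/loss labels from the base case upward. A position with no move is L. Any other position is W if it can reach an L in one move, else L.
n=0: no move → L
n=1: no move → L
n=2: no move → L
n=3: no move → L
n=4: reaches L-position 0 → W
n=5: reaches L-position 1 → W
n=6: reaches L-position 2 → W
n=7: reaches L-position 3 → W
n=8: reaches L-position 1 → W
n=9: reaches L-position 2 → W
n=10: reaches L-position 3 → W
n=11: reaches L-position 3 → W
n=12: only reaches 8(W), 5(W), 4(W), all W → L
n=13: only reaches 9(W), 6(W), 5(W), all W → L
n=14: only reaches 10(W), 7(W), 6(W), all W → L
n=15: only reaches 11(W), 8(W), 7(W), all W → L
n=16: reaches L-position 12 → W
n=17: reaches L-position 13 → W
n=18: reaches L-position 14 → W
n=19: reaches L-position 15 → W
The losing starting values of n are exactly the entries labelled L in this table (8 of them).

0, 1, 2, 3, 12, 13, 14, 15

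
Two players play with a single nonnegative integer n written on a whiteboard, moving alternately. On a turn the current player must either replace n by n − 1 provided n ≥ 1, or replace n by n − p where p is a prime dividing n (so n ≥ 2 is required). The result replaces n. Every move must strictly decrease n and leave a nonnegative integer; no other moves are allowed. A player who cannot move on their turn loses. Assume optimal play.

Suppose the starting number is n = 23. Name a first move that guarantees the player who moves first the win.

Move to 0.

Positions with no move are L. A position that does have a move is losing for the player to move precisely when every available move leads to a winning position for the opponent. Fill in the labels:
n=0: no move → L
n=1: →0(L), so W
n=2: →0(L), so W
n=3: →0(L), so W
n=4: →2(W), 3(W) — all W, so L
n=5: →0(L), so W
n=6: →4(L), so W
n=7: →0(L), so W
n=8: →6(W), 7(W) — all W, so L
n=9: →8(L), so W
n=10: →8(L), so W
n=11: →0(L), so W
n=12: →9(W), 10(W), 11(W) — all W, so L
n=13: →0(L), so W
n=14: →12(L), so W
n=15: →12(L), so W
n=16: →14(W), 15(W) — all W, so L
n=17: →0(L), so W
n=18: →16(L), so W
n=19: →0(L), so W
n=20: →15(W), 18(W), 19(W) — all W, so L
n=21: →20(L), so W
n=22: →20(L), so W
n=23: →0(L), so W
From 23, the L positions reachable in one move are: 0.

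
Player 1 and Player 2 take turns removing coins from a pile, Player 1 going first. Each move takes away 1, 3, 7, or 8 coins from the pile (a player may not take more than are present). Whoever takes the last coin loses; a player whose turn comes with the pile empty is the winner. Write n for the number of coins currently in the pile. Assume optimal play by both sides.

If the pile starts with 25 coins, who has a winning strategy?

Classify positions by backward induction: terminal positions (no move available) are W. From any other position, the mover wins iff some move reaches an L.
n=0: no move; the opponent has just taken the last coin and therefore loses → W
n=1: the only move is to 0(W), a W ⇒ L
n=2: can move to 1, which is L ⇒ W
n=3: moves to 2(W), 0(W); every one is W ⇒ L
n=4: can move to 3, which is L ⇒ W
n=5: moves to 4(W), 2(W); every one is W ⇒ L
n=6: can move to 5, which is L ⇒ W
n=7: moves to 6(W), 4(W), 0(W); every one is W ⇒ L
n=8: can move to 7, which is L ⇒ W
n=9: can move to 1, which is L ⇒ W
n=10: can move to 7, which is L ⇒ W
n=11: can move to 3, which is L ⇒ W
n=12: can move to 5, which is L ⇒ W
n=13: can move to 5, which is L ⇒ W
n=14: can move to 7, which is L ⇒ W
n=15: can move to 7, which is L ⇒ W
n=16: moves to 15(W), 13(W), 9(W), 8(W); every one is W ⇒ L
n=17: can move to 16, which is L ⇒ W
n=18: moves to 17(W), 15(W), 11(W), 10(W); every one is W ⇒ L
n=19: can move to 18, which is L ⇒ W
n=20: moves to 19(W), 17(W), 13(W), 12(W); every one is W ⇒ L
n=21: can move to 20, which is L ⇒ W
n=22: moves to 21(W), 19(W), 15(W), 14(W); every one is W ⇒ L
n=23: can move to 22, which is L ⇒ W
n=24: can move to 16, which is L ⇒ W
n=25: can move to 22, which is L ⇒ W
The starting position 25 is W: Player 1 should remove 3, leaving 22, handing over an L position.

Player 1 wins.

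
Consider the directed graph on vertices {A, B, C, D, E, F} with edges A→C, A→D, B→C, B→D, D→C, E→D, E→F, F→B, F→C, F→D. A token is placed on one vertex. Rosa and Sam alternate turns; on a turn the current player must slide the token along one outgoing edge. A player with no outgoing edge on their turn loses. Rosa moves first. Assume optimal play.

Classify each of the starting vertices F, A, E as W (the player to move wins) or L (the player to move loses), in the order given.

F: W, A: W, E: L

Label each position W (a win for the player to move) or L (a loss). A position with no legal move is L; any other position is W exactly when some move reaches an L, and L when every move reaches a W.
Every edge goes from a vertex to one that appears earlier in the order C, D, A, B, F, E, so processing vertices in that order labels each vertex after all of its successors.
C: no outgoing edge → L
D: reaches L-position C → W
A: reaches L-position C → W
B: reaches L-position C → W
F: reaches L-position C → W
E: only reaches F(W), D(W), all W → L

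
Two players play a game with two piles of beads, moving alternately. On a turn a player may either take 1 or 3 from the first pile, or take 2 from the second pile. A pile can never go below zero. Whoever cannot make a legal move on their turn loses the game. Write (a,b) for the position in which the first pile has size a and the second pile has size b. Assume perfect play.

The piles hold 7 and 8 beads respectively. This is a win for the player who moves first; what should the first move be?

Move to (6,8).

Label each position W (a win for the player to move) or L (a loss). A position with no legal move is L; any other position is W exactly when some move reaches an L, and L when every move reaches a W.
No move ever increases a pile, so every position that can arise here has a ≤ 7 and b ≤ 8; it is enough to label the cells with 0 ≤ a ≤ 7 and 0 ≤ b ≤ 8.
Every move lowers a or b (never raises either), so fill the grid row by row in increasing a, and left to right within a row: each cell's successors are then already labelled.
      b=0  b=1  b=2  b=3  b=4  b=5  b=6  b=7  b=8
a=0:    L    L    W    W    L    L    W    W    L
a=1:    W    W    L    L    W    W    L    L    W
a=2:    L    L    W    W    L    L    W    W    L
a=3:    W    W    L    L    W    W    L    L    W
a=4:    L    L    W    W    L    L    W    W    L
a=5:    W    W    L    L    W    W    L    L    W
a=6:    L    L    W    W    L    L    W    W    L
a=7:    W    W    L    L    W    W    L    L    W
Cells with no legal move (terminal, hence L): (0,0), (0,1).
The remaining L cells, each justified by listing all of its moves:
(0,4): only reaches (0,2)(W), which is W → L
(0,5): only reaches (0,3)(W), which is W → L
(0,8): only reaches (0,6)(W), which is W → L
(1,2): only reaches (0,2)(W), (1,0)(W), all W → L
(1,3): only reaches (0,3)(W), (1,1)(W), all W → L
(1,6): only reaches (0,6)(W), (1,4)(W), all W → L
(1,7): only reaches (0,7)(W), (1,5)(W), all W → L
(2,0): only reaches (1,0)(W), which is W → L
(2,1): only reaches (1,1)(W), which is W → L
(2,4): only reaches (1,4)(W), (2,2)(W), all W → L
(2,5): only reaches (1,5)(W), (2,3)(W), all W → L
(2,8): only reaches (1,8)(W), (2,6)(W), all W → L
(3,2): only reaches (2,2)(W), (0,2)(W), (3,0)(W), all W → L
(3,3): only reaches (2,3)(W), (0,3)(W), (3,1)(W), all W → L
(3,6): only reaches (2,6)(W), (0,6)(W), (3,4)(W), all W → L
(3,7): only reaches (2,7)(W), (0,7)(W), (3,5)(W), all W → L
(4,0): only reaches (3,0)(W), (1,0)(W), all W → L
(4,1): only reaches (3,1)(W), (1,1)(W), all W → L
(4,4): only reaches (3,4)(W), (1,4)(W), (4,2)(W), all W → L
(4,5): only reaches (3,5)(W), (1,5)(W), (4,3)(W), all W → L
(4,8): only reaches (3,8)(W), (1,8)(W), (4,6)(W), all W → L
(5,2): only reaches (4,2)(W), (2,2)(W), (5,0)(W), all W → L
(5,3): only reaches (4,3)(W), (2,3)(W), (5,1)(W), all W → L
(5,6): only reaches (4,6)(W), (2,6)(W), (5,4)(W), all W → L
(5,7): only reaches (4,7)(W), (2,7)(W), (5,5)(W), all W → L
(6,0): only reaches (5,0)(W), (3,0)(W), all W → L
(6,1): only reaches (5,1)(W), (3,1)(W), all W → L
(6,4): only reaches (5,4)(W), (3,4)(W), (6,2)(W), all W → L
(6,5): only reaches (5,5)(W), (3,5)(W), (6,3)(W), all W → L
(6,8): only reaches (5,8)(W), (3,8)(W), (6,6)(W), all W → L
(7,2): only reaches (6,2)(W), (4,2)(W), (7,0)(W), all W → L
(7,3): only reaches (6,3)(W), (4,3)(W), (7,1)(W), all W → L
(7,6): only reaches (6,6)(W), (4,6)(W), (7,4)(W), all W → L
(7,7): only reaches (6,7)(W), (4,7)(W), (7,5)(W), all W → L
Every other cell has at least one move into one of the L cells above, so it is W.
From (7,8), the L positions reachable in one move are: (6,8), (4,8), (7,6). Any move reaching one of these is winning.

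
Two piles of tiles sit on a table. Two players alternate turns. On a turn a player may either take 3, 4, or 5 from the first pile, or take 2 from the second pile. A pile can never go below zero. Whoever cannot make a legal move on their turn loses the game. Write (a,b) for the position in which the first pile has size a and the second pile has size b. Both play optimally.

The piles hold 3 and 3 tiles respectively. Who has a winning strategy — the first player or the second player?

Use the standard recursion: the mover loses at a terminal position; elsewhere, the mover wins exactly when some move hands the opponent an L position.
No move ever increases a pile, so every position that can arise here has a ≤ 3 and b ≤ 3; it is enough to label the cells with 0 ≤ a ≤ 3 and 0 ≤ b ≤ 3.
Every move lowers a or b (never raises either), so fill the grid row by row in increasing a, and left to right within a row: each cell's successors are then already labelled.
      b=0  b=1  b=2  b=3
a=0:    L    L    W    W
a=1:    L    L    W    W
a=2:    L    L    W    W
a=3:    W    W    L    L
Cells with no legal move (terminal, hence L): (0,0), (0,1), (1,0), (1,1), (2,0), (2,1).
The remaining L cells, each justified by listing all of its moves:
(3,2): moves to (0,2)(W), (3,0)(W); every one is W ⇒ L
(3,3): moves to (0,3)(W), (3,1)(W); every one is W ⇒ L
Every other cell has at least one move into one of the L cells above, so it is W.
The starting position (3,3) is L: whatever the player to move does, the opponent receives a W position.

The second player wins.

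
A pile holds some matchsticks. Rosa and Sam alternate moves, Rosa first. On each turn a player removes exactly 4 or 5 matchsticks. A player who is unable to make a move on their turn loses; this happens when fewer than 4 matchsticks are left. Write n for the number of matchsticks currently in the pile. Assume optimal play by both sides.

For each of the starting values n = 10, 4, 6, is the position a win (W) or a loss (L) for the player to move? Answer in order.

10: L, 4: W, 6: W

Build the W/L table. Terminal = L. A non-terminal position is W if it has a move to some L; otherwise it is L.
n=0: no move → L
n=1: no move → L
n=2: no move → L
n=3: no move → L
n=4: W (go to 0, an L position)
n=5: W (go to 1, an L position)
n=6: W (go to 2, an L position)
n=7: W (go to 3, an L position)
n=8: W (go to 3, an L position)
n=9: L (options 5(W), 4(W) are all W)
n=10: L (options 6(W), 5(W) are all W)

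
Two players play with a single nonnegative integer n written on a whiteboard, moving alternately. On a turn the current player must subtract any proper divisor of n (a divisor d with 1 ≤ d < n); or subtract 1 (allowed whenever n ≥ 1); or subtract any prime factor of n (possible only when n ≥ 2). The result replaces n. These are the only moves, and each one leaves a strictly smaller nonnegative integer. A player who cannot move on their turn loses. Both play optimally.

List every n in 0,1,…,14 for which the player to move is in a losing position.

0, 4, 9, 14

Label each position W (a win for the player to move) or L (a loss). A position with no legal move is L; any other position is W exactly when some move reaches an L, and L when every move reaches a W.
n=0: no move → L
n=1: →0(L), so W
n=2: →0(L), so W
n=3: →0(L), so W
n=4: →2(W), 3(W) — all W, so L
n=5: →0(L), so W
n=6: →4(L), so W
n=7: →0(L), so W
n=8: →4(L), so W
n=9: →6(W), 8(W) — all W, so L
n=10: →9(L), so W
n=11: →0(L), so W
n=12: →9(L), so W
n=13: →0(L), so W
n=14: →7(W), 12(W), 13(W) — all W, so L
The losing starting values of n are exactly the entries labelled L in this table (4 of them).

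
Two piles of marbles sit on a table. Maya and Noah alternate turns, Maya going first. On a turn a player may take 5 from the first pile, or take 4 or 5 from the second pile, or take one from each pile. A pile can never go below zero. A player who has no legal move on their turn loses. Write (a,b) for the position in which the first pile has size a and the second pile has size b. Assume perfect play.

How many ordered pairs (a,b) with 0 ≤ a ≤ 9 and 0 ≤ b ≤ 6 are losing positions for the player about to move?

Classify positions by backward induction: terminal positions (no move available) are L. From any other position, the mover wins iff some move reaches an L.
Every move lowers a or b (never raises either), so fill the grid row by row in increasing a, and left to right within a row: each cell's successors are then already labelled.
      b=0  b=1  b=2  b=3  b=4  b=5  b=6
a=0:    L    L    L    L    W    W    W
a=1:    L    W    W    W    W    W    L
a=2:    L    W    L    L    W    W    W
a=3:    L    W    L    W    W    W    W
a=4:    L    W    L    W    W    W    W
a=5:    W    W    W    W    L    L    L
a=6:    W    L    L    L    L    W    W
a=7:    W    L    W    W    W    W    W
a=8:    W    L    W    L    L    W    W
a=9:    W    L    W    L    W    W    W
Cells with no legal move (terminal, hence L): (0,0), (0,1), (0,2), (0,3), (1,0), (2,0), (3,0), (4,0).
The remaining L cells, each justified by listing all of its moves:
(1,6): L (options (1,2)(W), (1,1)(W), (0,5)(W) are all W)
(2,2): L (sole option (1,1)(W) is W)
(2,3): L (sole option (1,2)(W) is W)
(3,2): L (sole option (2,1)(W) is W)
(4,2): L (sole option (3,1)(W) is W)
(5,4): L (options (0,4)(W), (5,0)(W), (4,3)(W) are all W)
(5,5): L (options (0,5)(W), (5,1)(W), (5,0)(W), (4,4)(W) are all W)
(5,6): L (options (0,6)(W), (5,2)(W), (5,1)(W), (4,5)(W) are all W)
(6,1): L (options (1,1)(W), (5,0)(W) are all W)
(6,2): L (options (1,2)(W), (5,1)(W) are all W)
(6,3): L (options (1,3)(W), (5,2)(W) are all W)
(6,4): L (options (1,4)(W), (6,0)(W), (5,3)(W) are all W)
(7,1): L (options (2,1)(W), (6,0)(W) are all W)
(8,1): L (options (3,1)(W), (7,0)(W) are all W)
(8,3): L (options (3,3)(W), (7,2)(W) are all W)
(8,4): L (options (3,4)(W), (8,0)(W), (7,3)(W) are all W)
(9,1): L (options (4,1)(W), (8,0)(W) are all W)
(9,3): L (options (4,3)(W), (8,2)(W) are all W)
Every other cell has at least one move into one of the L cells above, so it is W.
L cells per row: a=0: 4, a=1: 2, a=2: 3, a=3: 2, a=4: 2, a=5: 3, a=6: 4, a=7: 1, a=8: 3, a=9: 2; total 26.

26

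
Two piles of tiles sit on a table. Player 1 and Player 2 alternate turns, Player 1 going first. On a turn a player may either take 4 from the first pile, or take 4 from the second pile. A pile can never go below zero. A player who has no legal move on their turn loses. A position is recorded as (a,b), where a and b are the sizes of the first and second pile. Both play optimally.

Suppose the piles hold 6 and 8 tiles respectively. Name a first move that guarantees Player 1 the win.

Work bottom-up. With no move the player to move loses. Otherwise the position is W if at least one move leads to an L position for the opponent, and L if every move leads to a W.
No move ever increases a pile, so every position that can arise here has a ≤ 6 and b ≤ 8; it is enough to label the cells with 0 ≤ a ≤ 6 and 0 ≤ b ≤ 8.
Every move lowers a or b (never raises either), so fill the grid row by row in increasing a, and left to right within a row: each cell's successors are then already labelled.
      b=0  b=1  b=2  b=3  b=4  b=5  b=6  b=7  b=8
a=0:    L    L    L    L    W    W    W    W    L
a=1:    L    L    L    L    W    W    W    W    L
a=2:    L    L    L    L    W    W    W    W    L
a=3:    L    L    L    L    W    W    W    W    L
a=4:    W    W    W    W    L    L    L    L    W
a=5:    W    W    W    W    L    L    L    L    W
a=6:    W    W    W    W    L    L    L    L    W
Cells with no legal move (terminal, hence L): (0,0), (0,1), (0,2), (0,3), (1,0), (1,1), (1,2), (1,3), (2,0), (2,1), (2,2), (2,3), (3,0), (3,1), (3,2), (3,3).
The remaining L cells, each justified by listing all of its moves:
(0,8): L (sole option (0,4)(W) is W)
(1,8): L (sole option (1,4)(W) is W)
(2,8): L (sole option (2,4)(W) is W)
(3,8): L (sole option (3,4)(W) is W)
(4,4): L (options (0,4)(W), (4,0)(W) are all W)
(4,5): L (options (0,5)(W), (4,1)(W) are all W)
(4,6): L (options (0,6)(W), (4,2)(W) are all W)
(4,7): L (options (0,7)(W), (4,3)(W) are all W)
(5,4): L (options (1,4)(W), (5,0)(W) are all W)
(5,5): L (options (1,5)(W), (5,1)(W) are all W)
(5,6): L (options (1,6)(W), (5,2)(W) are all W)
(5,7): L (options (1,7)(W), (5,3)(W) are all W)
(6,4): L (options (2,4)(W), (6,0)(W) are all W)
(6,5): L (options (2,5)(W), (6,1)(W) are all W)
(6,6): L (options (2,6)(W), (6,2)(W) are all W)
(6,7): L (options (2,7)(W), (6,3)(W) are all W)
Every other cell has at least one move into one of the L cells above, so it is W.
From (6,8), the L positions reachable in one move are: (2,8), (6,4). Any move reaching one of these is winning.

Move to (2,8).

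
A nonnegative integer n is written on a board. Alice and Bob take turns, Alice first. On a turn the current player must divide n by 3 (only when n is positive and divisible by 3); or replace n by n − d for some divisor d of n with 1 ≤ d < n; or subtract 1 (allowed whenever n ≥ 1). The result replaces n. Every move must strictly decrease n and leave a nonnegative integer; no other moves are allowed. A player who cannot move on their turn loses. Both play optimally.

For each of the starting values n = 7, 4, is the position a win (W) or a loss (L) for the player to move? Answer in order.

7: L, 4: W

Build the W/L table. Terminal = L. A non-terminal position is W if it has a move to some L; otherwise it is L.
n=0: no move → L
n=1: reaches L-position 0 → W
n=2: only reaches 1(W), which is W → L
n=3: reaches L-position 2 → W
n=4: reaches L-position 2 → W
n=5: only reaches 4(W), which is W → L
n=6: reaches L-position 2 → W
n=7: only reaches 6(W), which is W → L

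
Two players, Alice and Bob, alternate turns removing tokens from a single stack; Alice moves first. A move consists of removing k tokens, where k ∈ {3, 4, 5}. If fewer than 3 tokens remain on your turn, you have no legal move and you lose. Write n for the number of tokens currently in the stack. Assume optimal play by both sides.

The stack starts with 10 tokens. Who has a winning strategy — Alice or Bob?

Bob wins.

Label each position W (a win for the player to move) or L (a loss). A position with no legal move is L; any other position is W exactly when some move reaches an L, and L when every move reaches a W.
n=0: no move → L
n=1: no move → L
n=2: no move → L
n=3: can move to 0, which is L ⇒ W
n=4: can move to 1, which is L ⇒ W
n=5: can move to 2, which is L ⇒ W
n=6: can move to 2, which is L ⇒ W
n=7: can move to 2, which is L ⇒ W
n=8: moves to 5(W), 4(W), 3(W); every one is W ⇒ L
n=9: moves to 6(W), 5(W), 4(W); every one is W ⇒ L
n=10: moves to 7(W), 6(W), 5(W); every one is W ⇒ L
The starting position 10 is L: whatever Alice does, the opponent receives a W position.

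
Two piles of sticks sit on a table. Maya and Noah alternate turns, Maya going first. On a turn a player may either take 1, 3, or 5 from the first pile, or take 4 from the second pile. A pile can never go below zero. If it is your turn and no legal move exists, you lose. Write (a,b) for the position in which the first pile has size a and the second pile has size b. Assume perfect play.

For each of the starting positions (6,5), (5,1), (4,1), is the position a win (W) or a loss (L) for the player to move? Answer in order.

(6,5): W, (5,1): W, (4,1): L

Classify positions by backward induction: terminal positions (no move available) are L. From any other position, the mover wins iff some move reaches an L.
No move ever increases a pile, so every position that can arise here has a ≤ 6 and b ≤ 5; it is enough to label the cells with 0 ≤ a ≤ 6 and 0 ≤ b ≤ 5.
Every move lowers a or b (never raises either), so fill the grid row by row in increasing a, and left to right within a row: each cell's successors are then already labelled.
      b=0  b=1  b=2  b=3  b=4  b=5
a=0:    L    L    L    L    W    W
a=1:    W    W    W    W    L    L
a=2:    L    L    L    L    W    W
a=3:    W    W    W    W    L    L
a=4:    L    L    L    L    W    W
a=5:    W    W    W    W    L    L
a=6:    L    L    L    L    W    W
Cells with no legal move (terminal, hence L): (0,0), (0,1), (0,2), (0,3).
The remaining L cells, each justified by listing all of its moves:
(1,4): →(0,4)(W), (1,0)(W) — all W, so L
(1,5): →(0,5)(W), (1,1)(W) — all W, so L
(2,0): →(1,0)(W) only, which is W, so L
(2,1): →(1,1)(W) only, which is W, so L
(2,2): →(1,2)(W) only, which is W, so L
(2,3): →(1,3)(W) only, which is W, so L
(3,4): →(2,4)(W), (0,4)(W), (3,0)(W) — all W, so L
(3,5): →(2,5)(W), (0,5)(W), (3,1)(W) — all W, so L
(4,0): →(3,0)(W), (1,0)(W) — all W, so L
(4,1): →(3,1)(W), (1,1)(W) — all W, so L
(4,2): →(3,2)(W), (1,2)(W) — all W, so L
(4,3): →(3,3)(W), (1,3)(W) — all W, so L
(5,4): →(4,4)(W), (2,4)(W), (0,4)(W), (5,0)(W) — all W, so L
(5,5): →(4,5)(W), (2,5)(W), (0,5)(W), (5,1)(W) — all W, so L
(6,0): →(5,0)(W), (3,0)(W), (1,0)(W) — all W, so L
(6,1): →(5,1)(W), (3,1)(W), (1,1)(W) — all W, so L
(6,2): →(5,2)(W), (3,2)(W), (1,2)(W) — all W, so L
(6,3): →(5,3)(W), (3,3)(W), (1,3)(W) — all W, so L
Every other cell has at least one move into one of the L cells above, so it is W.
(6,5): the move to (5,5) reaches an L cell, so W
(5,1): the move to (4,1) reaches an L cell, so W
(4,1): one of the L cells justified above, so L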